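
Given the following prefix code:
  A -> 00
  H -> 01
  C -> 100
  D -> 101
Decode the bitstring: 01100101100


Decoding step by step:
Bits 01 -> H
Bits 100 -> C
Bits 101 -> D
Bits 100 -> C


Decoded message: HCDC


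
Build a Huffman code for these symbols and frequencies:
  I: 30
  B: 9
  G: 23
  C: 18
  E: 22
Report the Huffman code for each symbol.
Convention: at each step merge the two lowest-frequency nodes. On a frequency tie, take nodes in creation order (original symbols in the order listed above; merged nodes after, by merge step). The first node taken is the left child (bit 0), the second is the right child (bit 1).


Huffman tree construction:
Step 1: Merge B(9) + C(18) = 27
Step 2: Merge E(22) + G(23) = 45
Step 3: Merge (B+C)(27) + I(30) = 57
Step 4: Merge (E+G)(45) + ((B+C)+I)(57) = 102
Read each symbol's code off the tree from the root (left child = 0, right child = 1).

Codes:
  I: 11 (length 2)
  B: 100 (length 3)
  G: 01 (length 2)
  C: 101 (length 3)
  E: 00 (length 2)
Average code length: 231/102 = 2.2647 bits/symbol


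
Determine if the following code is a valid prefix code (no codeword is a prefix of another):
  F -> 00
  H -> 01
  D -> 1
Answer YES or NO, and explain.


Checking each pair (does one codeword prefix another?):
  F='00' vs H='01': no prefix
  F='00' vs D='1': no prefix
  H='01' vs F='00': no prefix
  H='01' vs D='1': no prefix
  D='1' vs F='00': no prefix
  D='1' vs H='01': no prefix
No violation found over all pairs.

YES -- this is a valid prefix code. No codeword is a prefix of any other codeword.


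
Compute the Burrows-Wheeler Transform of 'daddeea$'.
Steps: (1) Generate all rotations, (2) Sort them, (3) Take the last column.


Rotations (sorted):
  0: $daddeea -> last char: a
  1: a$daddee -> last char: e
  2: addeea$d -> last char: d
  3: daddeea$ -> last char: $
  4: ddeea$da -> last char: a
  5: deea$dad -> last char: d
  6: ea$dadde -> last char: e
  7: eea$dadd -> last char: d


BWT = aed$aded


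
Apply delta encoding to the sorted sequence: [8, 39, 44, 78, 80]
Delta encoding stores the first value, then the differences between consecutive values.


First value: 8
Deltas:
  39 - 8 = 31
  44 - 39 = 5
  78 - 44 = 34
  80 - 78 = 2


Delta encoded: [8, 31, 5, 34, 2]


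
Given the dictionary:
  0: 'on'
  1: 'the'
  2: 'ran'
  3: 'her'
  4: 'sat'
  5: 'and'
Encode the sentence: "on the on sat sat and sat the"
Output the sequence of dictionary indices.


Look up each word in the dictionary:
  'on' -> 0
  'the' -> 1
  'on' -> 0
  'sat' -> 4
  'sat' -> 4
  'and' -> 5
  'sat' -> 4
  'the' -> 1

Encoded: [0, 1, 0, 4, 4, 5, 4, 1]


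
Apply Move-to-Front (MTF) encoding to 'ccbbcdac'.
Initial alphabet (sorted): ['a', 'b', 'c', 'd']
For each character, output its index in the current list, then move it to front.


MTF encoding:
'c': index 2 in ['a', 'b', 'c', 'd'] -> ['c', 'a', 'b', 'd']
'c': index 0 in ['c', 'a', 'b', 'd'] -> ['c', 'a', 'b', 'd']
'b': index 2 in ['c', 'a', 'b', 'd'] -> ['b', 'c', 'a', 'd']
'b': index 0 in ['b', 'c', 'a', 'd'] -> ['b', 'c', 'a', 'd']
'c': index 1 in ['b', 'c', 'a', 'd'] -> ['c', 'b', 'a', 'd']
'd': index 3 in ['c', 'b', 'a', 'd'] -> ['d', 'c', 'b', 'a']
'a': index 3 in ['d', 'c', 'b', 'a'] -> ['a', 'd', 'c', 'b']
'c': index 2 in ['a', 'd', 'c', 'b'] -> ['c', 'a', 'd', 'b']


Output: [2, 0, 2, 0, 1, 3, 3, 2]


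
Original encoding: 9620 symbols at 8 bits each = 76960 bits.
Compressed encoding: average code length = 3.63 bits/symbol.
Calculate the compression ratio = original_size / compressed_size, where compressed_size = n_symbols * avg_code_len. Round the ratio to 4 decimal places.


original_size = n_symbols * orig_bits = 9620 * 8 = 76960 bits
compressed_size = n_symbols * avg_code_len = 9620 * 3.63 = 34920.6 bits
ratio = original_size / compressed_size = 76960 / 34920.6 = 2.2039

Compression ratio = 2.2039


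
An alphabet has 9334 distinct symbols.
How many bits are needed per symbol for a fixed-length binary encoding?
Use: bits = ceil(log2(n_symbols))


log2(9334) = 13.1883
Bracket: 2^13 = 8192 < 9334 <= 2^14 = 16384
So ceil(log2(9334)) = 14

bits = ceil(log2(9334)) = ceil(13.1883) = 14 bits


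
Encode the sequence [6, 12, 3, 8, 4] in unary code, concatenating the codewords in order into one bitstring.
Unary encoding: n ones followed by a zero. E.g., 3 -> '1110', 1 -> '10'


Encode each number as n ones followed by a terminating 0:
  6 -> 1111110 (7 bits)
  12 -> 1111111111110 (13 bits)
  3 -> 1110 (4 bits)
  8 -> 111111110 (9 bits)
  4 -> 11110 (5 bits)
Total length = 7 + 13 + 4 + 9 + 5 = 38 bits.

Unary([6, 12, 3, 8, 4]) = 11111101111111111110111011111111011110 (38 bits)


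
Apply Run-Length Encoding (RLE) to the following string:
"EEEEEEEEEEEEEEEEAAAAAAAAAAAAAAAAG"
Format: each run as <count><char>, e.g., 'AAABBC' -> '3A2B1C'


Scanning runs left to right:
  i=0: run of 'E' x 16 -> '16E'
  i=16: run of 'A' x 16 -> '16A'
  i=32: run of 'G' x 1 -> '1G'

RLE = 16E16A1G


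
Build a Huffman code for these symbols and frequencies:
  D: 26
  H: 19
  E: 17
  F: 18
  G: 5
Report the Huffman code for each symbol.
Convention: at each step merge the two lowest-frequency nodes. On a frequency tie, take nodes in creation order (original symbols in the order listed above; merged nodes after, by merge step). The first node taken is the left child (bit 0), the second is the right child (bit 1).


Huffman tree construction:
Step 1: Merge G(5) + E(17) = 22
Step 2: Merge F(18) + H(19) = 37
Step 3: Merge (G+E)(22) + D(26) = 48
Step 4: Merge (F+H)(37) + ((G+E)+D)(48) = 85
Read each symbol's code off the tree from the root (left child = 0, right child = 1).

Codes:
  D: 11 (length 2)
  H: 01 (length 2)
  E: 101 (length 3)
  F: 00 (length 2)
  G: 100 (length 3)
Average code length: 192/85 = 2.2588 bits/symbol


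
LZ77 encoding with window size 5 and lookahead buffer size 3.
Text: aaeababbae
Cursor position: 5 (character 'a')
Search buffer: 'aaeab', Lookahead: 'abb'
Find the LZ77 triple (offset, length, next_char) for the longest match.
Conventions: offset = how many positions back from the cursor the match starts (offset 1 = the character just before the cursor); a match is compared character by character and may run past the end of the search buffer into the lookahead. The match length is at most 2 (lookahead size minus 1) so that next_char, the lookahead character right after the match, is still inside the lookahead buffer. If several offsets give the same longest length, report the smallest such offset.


Try each offset into the search buffer:
  offset=1 (pos 4, char 'b'): match length 0
  offset=2 (pos 3, char 'a'): match length 2
  offset=3 (pos 2, char 'e'): match length 0
  offset=4 (pos 1, char 'a'): match length 1
  offset=5 (pos 0, char 'a'): match length 1
Longest match has length 2 at offset 2.
next_char = character at position 5 + 2 = 7 -> 'b'

Best match: offset=2, length=2 (matching 'ab' starting at position 3)
LZ77 triple: (2, 2, 'b')


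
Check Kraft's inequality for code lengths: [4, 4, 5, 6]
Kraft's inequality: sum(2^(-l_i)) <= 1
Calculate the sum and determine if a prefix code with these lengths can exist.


Sum = 2^(-4) + 2^(-4) + 2^(-5) + 2^(-6)
    = 0.0625 + 0.0625 + 0.03125 + 0.015625
    = 11/64 = 0.171875
Since 0.171875 <= 1, Kraft's inequality IS satisfied.
A prefix code with these lengths CAN exist.

Kraft sum = 0.171875. Satisfied.


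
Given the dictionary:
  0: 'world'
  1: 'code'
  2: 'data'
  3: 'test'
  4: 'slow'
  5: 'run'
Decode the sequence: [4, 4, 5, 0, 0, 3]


Look up each index in the dictionary:
  4 -> 'slow'
  4 -> 'slow'
  5 -> 'run'
  0 -> 'world'
  0 -> 'world'
  3 -> 'test'

Decoded: "slow slow run world world test"


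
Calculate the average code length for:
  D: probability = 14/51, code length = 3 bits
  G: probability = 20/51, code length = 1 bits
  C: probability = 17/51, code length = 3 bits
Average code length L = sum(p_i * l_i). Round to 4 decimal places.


Weighted contributions p_i * l_i:
  D: (14/51) * 3 = 42/51
  G: (20/51) * 1 = 20/51
  C: (17/51) * 3 = 51/51
Sum = (42 + 20 + 51)/51 = 113/51

L = 113/51 = 2.2157 bits/symbol


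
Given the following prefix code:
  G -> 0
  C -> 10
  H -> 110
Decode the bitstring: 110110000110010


Decoding step by step:
Bits 110 -> H
Bits 110 -> H
Bits 0 -> G
Bits 0 -> G
Bits 0 -> G
Bits 110 -> H
Bits 0 -> G
Bits 10 -> C


Decoded message: HHGGGHGC


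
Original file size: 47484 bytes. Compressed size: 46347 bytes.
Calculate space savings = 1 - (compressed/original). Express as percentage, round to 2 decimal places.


ratio = compressed/original = 46347/47484 = 0.976055
savings = 1 - ratio = 1 - 0.976055 = 0.023945
as a percentage: 0.023945 * 100 = 2.39%

Space savings = 1 - 46347/47484 = 2.39%


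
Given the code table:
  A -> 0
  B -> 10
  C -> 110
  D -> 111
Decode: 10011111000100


Decoding:
10 -> B
0 -> A
111 -> D
110 -> C
0 -> A
0 -> A
10 -> B
0 -> A


Result: BADCAABA


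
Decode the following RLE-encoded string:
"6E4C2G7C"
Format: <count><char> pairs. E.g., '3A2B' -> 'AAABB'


Expanding each <count><char> pair:
  6E -> 'EEEEEE'
  4C -> 'CCCC'
  2G -> 'GG'
  7C -> 'CCCCCCC'

Decoded = EEEEEECCCCGGCCCCCCC


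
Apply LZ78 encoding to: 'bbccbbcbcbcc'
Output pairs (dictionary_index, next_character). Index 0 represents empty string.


LZ78 encoding steps:
Dictionary: {0: ''}
Step 1: w='' (idx 0), next='b' -> output (0, 'b'), add 'b' as idx 1
Step 2: w='b' (idx 1), next='c' -> output (1, 'c'), add 'bc' as idx 2
Step 3: w='' (idx 0), next='c' -> output (0, 'c'), add 'c' as idx 3
Step 4: w='b' (idx 1), next='b' -> output (1, 'b'), add 'bb' as idx 4
Step 5: w='c' (idx 3), next='b' -> output (3, 'b'), add 'cb' as idx 5
Step 6: w='cb' (idx 5), next='c' -> output (5, 'c'), add 'cbc' as idx 6
Step 7: w='c' (idx 3), end of input -> output (3, '')


Encoded: [(0, 'b'), (1, 'c'), (0, 'c'), (1, 'b'), (3, 'b'), (5, 'c'), (3, '')]


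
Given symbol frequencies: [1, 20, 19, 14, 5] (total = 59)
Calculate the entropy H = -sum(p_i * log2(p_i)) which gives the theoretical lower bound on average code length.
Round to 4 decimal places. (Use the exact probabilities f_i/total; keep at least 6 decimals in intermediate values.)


Per-symbol terms -p_i * log2(p_i) with p_i = f_i/59:
  p = 1/59 = 0.016949: log2(p) = -5.882643, -p*log2(p) = 0.099706
  p = 20/59 = 0.338983: log2(p) = -1.560715, -p*log2(p) = 0.529056
  p = 19/59 = 0.322034: log2(p) = -1.634716, -p*log2(p) = 0.526434
  p = 14/59 = 0.237288: log2(p) = -2.075288, -p*log2(p) = 0.492441
  p = 5/59 = 0.084746: log2(p) = -3.560715, -p*log2(p) = 0.301756
H = 0.099706 + 0.529056 + 0.526434 + 0.492441 + 0.301756 = 1.949393

H = 1.9494 bits/symbol


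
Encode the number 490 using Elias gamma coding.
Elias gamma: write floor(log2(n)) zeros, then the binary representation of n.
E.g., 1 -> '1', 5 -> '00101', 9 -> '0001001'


num_bits = floor(log2(490)) + 1 = 9
leading_zeros = num_bits - 1 = 8
binary(490) = 111101010

Elias gamma(490) = '00000000' + '111101010' = 00000000111101010 (17 bits)


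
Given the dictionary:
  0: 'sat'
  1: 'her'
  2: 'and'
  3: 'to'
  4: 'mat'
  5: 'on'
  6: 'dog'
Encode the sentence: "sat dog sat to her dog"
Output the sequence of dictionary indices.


Look up each word in the dictionary:
  'sat' -> 0
  'dog' -> 6
  'sat' -> 0
  'to' -> 3
  'her' -> 1
  'dog' -> 6

Encoded: [0, 6, 0, 3, 1, 6]


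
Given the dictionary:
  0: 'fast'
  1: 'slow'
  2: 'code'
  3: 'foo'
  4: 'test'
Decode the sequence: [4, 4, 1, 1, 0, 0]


Look up each index in the dictionary:
  4 -> 'test'
  4 -> 'test'
  1 -> 'slow'
  1 -> 'slow'
  0 -> 'fast'
  0 -> 'fast'

Decoded: "test test slow slow fast fast"


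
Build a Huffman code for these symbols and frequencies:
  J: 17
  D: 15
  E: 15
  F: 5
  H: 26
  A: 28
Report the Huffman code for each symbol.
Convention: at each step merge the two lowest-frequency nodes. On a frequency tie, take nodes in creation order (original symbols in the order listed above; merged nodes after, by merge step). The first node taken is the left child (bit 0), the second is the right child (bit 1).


Huffman tree construction:
Step 1: Merge F(5) + D(15) = 20
Step 2: Merge E(15) + J(17) = 32
Step 3: Merge (F+D)(20) + H(26) = 46
Step 4: Merge A(28) + (E+J)(32) = 60
Step 5: Merge ((F+D)+H)(46) + (A+(E+J))(60) = 106
Read each symbol's code off the tree from the root (left child = 0, right child = 1).

Codes:
  J: 111 (length 3)
  D: 001 (length 3)
  E: 110 (length 3)
  F: 000 (length 3)
  H: 01 (length 2)
  A: 10 (length 2)
Average code length: 264/106 = 2.4906 bits/symbol


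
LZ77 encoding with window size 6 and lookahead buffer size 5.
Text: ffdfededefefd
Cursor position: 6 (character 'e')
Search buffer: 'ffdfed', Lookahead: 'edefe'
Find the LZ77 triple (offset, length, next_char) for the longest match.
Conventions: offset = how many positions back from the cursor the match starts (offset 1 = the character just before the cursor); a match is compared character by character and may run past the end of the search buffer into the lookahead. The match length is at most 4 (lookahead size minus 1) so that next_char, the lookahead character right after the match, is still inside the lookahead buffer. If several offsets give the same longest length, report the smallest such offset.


Try each offset into the search buffer:
  offset=1 (pos 5, char 'd'): match length 0
  offset=2 (pos 4, char 'e'): match length 3
  offset=3 (pos 3, char 'f'): match length 0
  offset=4 (pos 2, char 'd'): match length 0
  offset=5 (pos 1, char 'f'): match length 0
  offset=6 (pos 0, char 'f'): match length 0
Longest match has length 3 at offset 2.
next_char = character at position 6 + 3 = 9 -> 'f'

Best match: offset=2, length=3 (matching 'ede' starting at position 4)
LZ77 triple: (2, 3, 'f')


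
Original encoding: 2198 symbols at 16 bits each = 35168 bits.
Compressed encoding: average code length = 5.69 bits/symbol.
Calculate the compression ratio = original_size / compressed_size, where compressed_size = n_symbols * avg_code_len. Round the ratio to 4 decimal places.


original_size = n_symbols * orig_bits = 2198 * 16 = 35168 bits
compressed_size = n_symbols * avg_code_len = 2198 * 5.69 = 12506.62 bits
ratio = original_size / compressed_size = 35168 / 12506.62 = 2.812

Compression ratio = 2.812


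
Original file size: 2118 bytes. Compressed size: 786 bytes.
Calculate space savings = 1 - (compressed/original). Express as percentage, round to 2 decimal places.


ratio = compressed/original = 786/2118 = 0.371105
savings = 1 - ratio = 1 - 0.371105 = 0.628895
as a percentage: 0.628895 * 100 = 62.89%

Space savings = 1 - 786/2118 = 62.89%


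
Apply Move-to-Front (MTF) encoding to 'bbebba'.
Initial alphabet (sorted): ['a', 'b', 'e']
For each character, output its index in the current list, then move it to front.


MTF encoding:
'b': index 1 in ['a', 'b', 'e'] -> ['b', 'a', 'e']
'b': index 0 in ['b', 'a', 'e'] -> ['b', 'a', 'e']
'e': index 2 in ['b', 'a', 'e'] -> ['e', 'b', 'a']
'b': index 1 in ['e', 'b', 'a'] -> ['b', 'e', 'a']
'b': index 0 in ['b', 'e', 'a'] -> ['b', 'e', 'a']
'a': index 2 in ['b', 'e', 'a'] -> ['a', 'b', 'e']


Output: [1, 0, 2, 1, 0, 2]


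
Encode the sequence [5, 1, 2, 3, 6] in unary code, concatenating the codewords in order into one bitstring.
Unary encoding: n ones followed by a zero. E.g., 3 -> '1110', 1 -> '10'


Encode each number as n ones followed by a terminating 0:
  5 -> 111110 (6 bits)
  1 -> 10 (2 bits)
  2 -> 110 (3 bits)
  3 -> 1110 (4 bits)
  6 -> 1111110 (7 bits)
Total length = 6 + 2 + 3 + 4 + 7 = 22 bits.

Unary([5, 1, 2, 3, 6]) = 1111101011011101111110 (22 bits)


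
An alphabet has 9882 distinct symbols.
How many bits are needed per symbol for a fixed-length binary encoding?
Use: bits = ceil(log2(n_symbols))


log2(9882) = 13.2706
Bracket: 2^13 = 8192 < 9882 <= 2^14 = 16384
So ceil(log2(9882)) = 14

bits = ceil(log2(9882)) = ceil(13.2706) = 14 bits


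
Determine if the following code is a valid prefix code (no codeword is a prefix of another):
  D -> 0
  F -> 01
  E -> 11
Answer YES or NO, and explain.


Checking each pair (does one codeword prefix another?):
  D='0' vs F='01': prefix -- VIOLATION

NO -- this is NOT a valid prefix code. D (0) is a prefix of F (01).


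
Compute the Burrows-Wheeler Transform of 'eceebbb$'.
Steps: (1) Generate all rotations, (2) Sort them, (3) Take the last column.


Rotations (sorted):
  0: $eceebbb -> last char: b
  1: b$eceebb -> last char: b
  2: bb$eceeb -> last char: b
  3: bbb$ecee -> last char: e
  4: ceebbb$e -> last char: e
  5: ebbb$ece -> last char: e
  6: eceebbb$ -> last char: $
  7: eebbb$ec -> last char: c


BWT = bbbeee$c


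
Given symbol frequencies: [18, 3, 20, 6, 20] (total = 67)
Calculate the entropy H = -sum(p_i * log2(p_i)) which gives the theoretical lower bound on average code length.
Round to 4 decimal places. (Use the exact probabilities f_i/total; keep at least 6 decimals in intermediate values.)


Per-symbol terms -p_i * log2(p_i) with p_i = f_i/67:
  p = 18/67 = 0.268657: log2(p) = -1.896164, -p*log2(p) = 0.509417
  p = 3/67 = 0.044776: log2(p) = -4.481127, -p*log2(p) = 0.200647
  p = 20/67 = 0.298507: log2(p) = -1.744161, -p*log2(p) = 0.520645
  p = 6/67 = 0.089552: log2(p) = -3.481127, -p*log2(p) = 0.311743
  p = 20/67 = 0.298507: log2(p) = -1.744161, -p*log2(p) = 0.520645
H = 0.509417 + 0.200647 + 0.520645 + 0.311743 + 0.520645 = 2.063097

H = 2.0631 bits/symbol


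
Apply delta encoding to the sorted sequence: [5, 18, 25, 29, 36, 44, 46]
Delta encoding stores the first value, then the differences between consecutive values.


First value: 5
Deltas:
  18 - 5 = 13
  25 - 18 = 7
  29 - 25 = 4
  36 - 29 = 7
  44 - 36 = 8
  46 - 44 = 2


Delta encoded: [5, 13, 7, 4, 7, 8, 2]


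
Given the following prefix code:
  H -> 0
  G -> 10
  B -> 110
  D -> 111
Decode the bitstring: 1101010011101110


Decoding step by step:
Bits 110 -> B
Bits 10 -> G
Bits 10 -> G
Bits 0 -> H
Bits 111 -> D
Bits 0 -> H
Bits 111 -> D
Bits 0 -> H


Decoded message: BGGHDHDH


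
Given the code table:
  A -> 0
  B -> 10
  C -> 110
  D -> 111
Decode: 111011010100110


Decoding:
111 -> D
0 -> A
110 -> C
10 -> B
10 -> B
0 -> A
110 -> C


Result: DACBBAC


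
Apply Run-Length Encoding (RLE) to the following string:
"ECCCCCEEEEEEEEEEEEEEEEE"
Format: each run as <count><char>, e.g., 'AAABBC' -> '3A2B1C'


Scanning runs left to right:
  i=0: run of 'E' x 1 -> '1E'
  i=1: run of 'C' x 5 -> '5C'
  i=6: run of 'E' x 17 -> '17E'

RLE = 1E5C17E


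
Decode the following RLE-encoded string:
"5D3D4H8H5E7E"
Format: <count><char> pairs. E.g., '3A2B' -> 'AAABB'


Expanding each <count><char> pair:
  5D -> 'DDDDD'
  3D -> 'DDD'
  4H -> 'HHHH'
  8H -> 'HHHHHHHH'
  5E -> 'EEEEE'
  7E -> 'EEEEEEE'

Decoded = DDDDDDDDHHHHHHHHHHHHEEEEEEEEEEEE


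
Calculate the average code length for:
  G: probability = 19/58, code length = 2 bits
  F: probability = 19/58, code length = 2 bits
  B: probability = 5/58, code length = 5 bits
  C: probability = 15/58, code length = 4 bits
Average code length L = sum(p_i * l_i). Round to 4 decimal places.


Weighted contributions p_i * l_i:
  G: (19/58) * 2 = 38/58
  F: (19/58) * 2 = 38/58
  B: (5/58) * 5 = 25/58
  C: (15/58) * 4 = 60/58
Sum = (38 + 38 + 25 + 60)/58 = 161/58

L = 161/58 = 2.7759 bits/symbol


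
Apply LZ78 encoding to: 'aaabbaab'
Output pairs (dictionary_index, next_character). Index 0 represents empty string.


LZ78 encoding steps:
Dictionary: {0: ''}
Step 1: w='' (idx 0), next='a' -> output (0, 'a'), add 'a' as idx 1
Step 2: w='a' (idx 1), next='a' -> output (1, 'a'), add 'aa' as idx 2
Step 3: w='' (idx 0), next='b' -> output (0, 'b'), add 'b' as idx 3
Step 4: w='b' (idx 3), next='a' -> output (3, 'a'), add 'ba' as idx 4
Step 5: w='a' (idx 1), next='b' -> output (1, 'b'), add 'ab' as idx 5


Encoded: [(0, 'a'), (1, 'a'), (0, 'b'), (3, 'a'), (1, 'b')]


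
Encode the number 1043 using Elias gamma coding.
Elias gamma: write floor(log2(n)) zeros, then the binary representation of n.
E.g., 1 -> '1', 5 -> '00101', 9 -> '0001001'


num_bits = floor(log2(1043)) + 1 = 11
leading_zeros = num_bits - 1 = 10
binary(1043) = 10000010011

Elias gamma(1043) = '0000000000' + '10000010011' = 000000000010000010011 (21 bits)


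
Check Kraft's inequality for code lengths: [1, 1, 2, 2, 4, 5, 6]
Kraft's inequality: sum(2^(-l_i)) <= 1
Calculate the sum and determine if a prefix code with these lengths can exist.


Sum = 2^(-1) + 2^(-1) + 2^(-2) + 2^(-2) + 2^(-4) + 2^(-5) + 2^(-6)
    = 0.5 + 0.5 + 0.25 + 0.25 + 0.0625 + 0.03125 + 0.015625
    = 103/64 = 1.609375
Since 1.609375 > 1, Kraft's inequality is NOT satisfied.
A prefix code with these lengths CANNOT exist.

Kraft sum = 1.609375. Not satisfied.


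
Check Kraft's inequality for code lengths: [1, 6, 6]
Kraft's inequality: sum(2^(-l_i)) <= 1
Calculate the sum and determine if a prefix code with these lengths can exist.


Sum = 2^(-1) + 2^(-6) + 2^(-6)
    = 0.5 + 0.015625 + 0.015625
    = 34/64 = 0.53125
Since 0.53125 <= 1, Kraft's inequality IS satisfied.
A prefix code with these lengths CAN exist.

Kraft sum = 0.53125. Satisfied.


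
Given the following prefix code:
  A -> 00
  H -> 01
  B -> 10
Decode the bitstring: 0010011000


Decoding step by step:
Bits 00 -> A
Bits 10 -> B
Bits 01 -> H
Bits 10 -> B
Bits 00 -> A


Decoded message: ABHBA


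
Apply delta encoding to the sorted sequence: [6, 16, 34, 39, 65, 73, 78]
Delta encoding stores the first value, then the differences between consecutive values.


First value: 6
Deltas:
  16 - 6 = 10
  34 - 16 = 18
  39 - 34 = 5
  65 - 39 = 26
  73 - 65 = 8
  78 - 73 = 5


Delta encoded: [6, 10, 18, 5, 26, 8, 5]


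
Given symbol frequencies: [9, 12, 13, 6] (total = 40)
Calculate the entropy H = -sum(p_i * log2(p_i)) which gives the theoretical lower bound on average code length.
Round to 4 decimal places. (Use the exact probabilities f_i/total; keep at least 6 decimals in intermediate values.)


Per-symbol terms -p_i * log2(p_i) with p_i = f_i/40:
  p = 9/40 = 0.225000: log2(p) = -2.152003, -p*log2(p) = 0.484201
  p = 12/40 = 0.300000: log2(p) = -1.736966, -p*log2(p) = 0.521090
  p = 13/40 = 0.325000: log2(p) = -1.621488, -p*log2(p) = 0.526984
  p = 6/40 = 0.150000: log2(p) = -2.736966, -p*log2(p) = 0.410545
H = 0.484201 + 0.521090 + 0.526984 + 0.410545 = 1.942820

H = 1.9428 bits/symbol


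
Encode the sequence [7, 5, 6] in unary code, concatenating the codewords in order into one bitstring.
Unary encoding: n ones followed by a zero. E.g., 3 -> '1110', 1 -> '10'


Encode each number as n ones followed by a terminating 0:
  7 -> 11111110 (8 bits)
  5 -> 111110 (6 bits)
  6 -> 1111110 (7 bits)
Total length = 8 + 6 + 7 = 21 bits.

Unary([7, 5, 6]) = 111111101111101111110 (21 bits)


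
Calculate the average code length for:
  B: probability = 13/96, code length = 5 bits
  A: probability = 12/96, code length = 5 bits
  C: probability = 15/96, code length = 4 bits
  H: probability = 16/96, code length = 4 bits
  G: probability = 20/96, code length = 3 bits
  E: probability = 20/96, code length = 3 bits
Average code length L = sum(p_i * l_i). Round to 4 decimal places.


Weighted contributions p_i * l_i:
  B: (13/96) * 5 = 65/96
  A: (12/96) * 5 = 60/96
  C: (15/96) * 4 = 60/96
  H: (16/96) * 4 = 64/96
  G: (20/96) * 3 = 60/96
  E: (20/96) * 3 = 60/96
Sum = (65 + 60 + 60 + 64 + 60 + 60)/96 = 369/96

L = 369/96 = 3.8438 bits/symbol


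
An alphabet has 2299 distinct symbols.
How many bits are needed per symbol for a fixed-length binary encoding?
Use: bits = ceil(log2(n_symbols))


log2(2299) = 11.1668
Bracket: 2^11 = 2048 < 2299 <= 2^12 = 4096
So ceil(log2(2299)) = 12

bits = ceil(log2(2299)) = ceil(11.1668) = 12 bits


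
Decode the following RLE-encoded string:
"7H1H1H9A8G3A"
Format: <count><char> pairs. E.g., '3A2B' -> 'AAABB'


Expanding each <count><char> pair:
  7H -> 'HHHHHHH'
  1H -> 'H'
  1H -> 'H'
  9A -> 'AAAAAAAAA'
  8G -> 'GGGGGGGG'
  3A -> 'AAA'

Decoded = HHHHHHHHHAAAAAAAAAGGGGGGGGAAA


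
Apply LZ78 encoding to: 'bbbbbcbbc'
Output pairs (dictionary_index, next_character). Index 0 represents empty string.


LZ78 encoding steps:
Dictionary: {0: ''}
Step 1: w='' (idx 0), next='b' -> output (0, 'b'), add 'b' as idx 1
Step 2: w='b' (idx 1), next='b' -> output (1, 'b'), add 'bb' as idx 2
Step 3: w='bb' (idx 2), next='c' -> output (2, 'c'), add 'bbc' as idx 3
Step 4: w='bbc' (idx 3), end of input -> output (3, '')


Encoded: [(0, 'b'), (1, 'b'), (2, 'c'), (3, '')]


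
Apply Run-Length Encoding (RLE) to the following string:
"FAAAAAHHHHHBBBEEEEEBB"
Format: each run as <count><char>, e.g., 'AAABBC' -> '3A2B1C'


Scanning runs left to right:
  i=0: run of 'F' x 1 -> '1F'
  i=1: run of 'A' x 5 -> '5A'
  i=6: run of 'H' x 5 -> '5H'
  i=11: run of 'B' x 3 -> '3B'
  i=14: run of 'E' x 5 -> '5E'
  i=19: run of 'B' x 2 -> '2B'

RLE = 1F5A5H3B5E2B


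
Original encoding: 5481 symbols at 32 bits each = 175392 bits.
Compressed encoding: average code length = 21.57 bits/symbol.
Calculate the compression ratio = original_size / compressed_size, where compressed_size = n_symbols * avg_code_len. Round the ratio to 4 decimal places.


original_size = n_symbols * orig_bits = 5481 * 32 = 175392 bits
compressed_size = n_symbols * avg_code_len = 5481 * 21.57 = 118225.17 bits
ratio = original_size / compressed_size = 175392 / 118225.17 = 1.4835

Compression ratio = 1.4835


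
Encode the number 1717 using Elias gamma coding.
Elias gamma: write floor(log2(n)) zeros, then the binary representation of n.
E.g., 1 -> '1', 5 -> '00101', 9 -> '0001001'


num_bits = floor(log2(1717)) + 1 = 11
leading_zeros = num_bits - 1 = 10
binary(1717) = 11010110101

Elias gamma(1717) = '0000000000' + '11010110101' = 000000000011010110101 (21 bits)


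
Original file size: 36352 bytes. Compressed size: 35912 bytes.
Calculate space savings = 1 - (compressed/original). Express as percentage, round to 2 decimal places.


ratio = compressed/original = 35912/36352 = 0.987896
savings = 1 - ratio = 1 - 0.987896 = 0.012104
as a percentage: 0.012104 * 100 = 1.21%

Space savings = 1 - 35912/36352 = 1.21%


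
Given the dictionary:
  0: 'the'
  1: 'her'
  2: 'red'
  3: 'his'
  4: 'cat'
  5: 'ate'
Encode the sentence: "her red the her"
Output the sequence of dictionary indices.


Look up each word in the dictionary:
  'her' -> 1
  'red' -> 2
  'the' -> 0
  'her' -> 1

Encoded: [1, 2, 0, 1]


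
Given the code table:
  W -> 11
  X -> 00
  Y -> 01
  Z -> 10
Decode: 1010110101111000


Decoding:
10 -> Z
10 -> Z
11 -> W
01 -> Y
01 -> Y
11 -> W
10 -> Z
00 -> X


Result: ZZWYYWZX


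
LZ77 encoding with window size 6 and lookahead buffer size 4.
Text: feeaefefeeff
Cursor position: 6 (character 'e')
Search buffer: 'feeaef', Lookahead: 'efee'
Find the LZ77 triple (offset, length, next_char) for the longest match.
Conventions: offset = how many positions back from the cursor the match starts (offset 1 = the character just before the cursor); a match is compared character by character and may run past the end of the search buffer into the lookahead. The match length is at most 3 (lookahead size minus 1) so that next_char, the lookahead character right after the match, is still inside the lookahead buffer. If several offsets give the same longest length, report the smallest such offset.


Try each offset into the search buffer:
  offset=1 (pos 5, char 'f'): match length 0
  offset=2 (pos 4, char 'e'): match length 3
  offset=3 (pos 3, char 'a'): match length 0
  offset=4 (pos 2, char 'e'): match length 1
  offset=5 (pos 1, char 'e'): match length 1
  offset=6 (pos 0, char 'f'): match length 0
Longest match has length 3 at offset 2.
next_char = character at position 6 + 3 = 9 -> 'e'

Best match: offset=2, length=3 (matching 'efe' starting at position 4)
LZ77 triple: (2, 3, 'e')


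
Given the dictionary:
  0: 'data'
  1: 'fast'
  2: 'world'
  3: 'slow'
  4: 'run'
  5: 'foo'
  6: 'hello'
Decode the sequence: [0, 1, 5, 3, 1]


Look up each index in the dictionary:
  0 -> 'data'
  1 -> 'fast'
  5 -> 'foo'
  3 -> 'slow'
  1 -> 'fast'

Decoded: "data fast foo slow fast"


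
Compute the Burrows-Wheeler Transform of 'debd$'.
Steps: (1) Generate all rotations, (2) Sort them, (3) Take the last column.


Rotations (sorted):
  0: $debd -> last char: d
  1: bd$de -> last char: e
  2: d$deb -> last char: b
  3: debd$ -> last char: $
  4: ebd$d -> last char: d


BWT = deb$d


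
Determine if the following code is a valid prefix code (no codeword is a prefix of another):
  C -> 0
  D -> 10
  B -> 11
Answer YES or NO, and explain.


Checking each pair (does one codeword prefix another?):
  C='0' vs D='10': no prefix
  C='0' vs B='11': no prefix
  D='10' vs C='0': no prefix
  D='10' vs B='11': no prefix
  B='11' vs C='0': no prefix
  B='11' vs D='10': no prefix
No violation found over all pairs.

YES -- this is a valid prefix code. No codeword is a prefix of any other codeword.


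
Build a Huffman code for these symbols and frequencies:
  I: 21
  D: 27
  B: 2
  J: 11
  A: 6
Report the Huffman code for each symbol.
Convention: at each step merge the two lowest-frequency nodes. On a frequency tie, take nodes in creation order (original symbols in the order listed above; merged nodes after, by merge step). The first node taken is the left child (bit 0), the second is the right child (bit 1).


Huffman tree construction:
Step 1: Merge B(2) + A(6) = 8
Step 2: Merge (B+A)(8) + J(11) = 19
Step 3: Merge ((B+A)+J)(19) + I(21) = 40
Step 4: Merge D(27) + (((B+A)+J)+I)(40) = 67
Read each symbol's code off the tree from the root (left child = 0, right child = 1).

Codes:
  I: 11 (length 2)
  D: 0 (length 1)
  B: 1000 (length 4)
  J: 101 (length 3)
  A: 1001 (length 4)
Average code length: 134/67 = 2.0000 bits/symbol


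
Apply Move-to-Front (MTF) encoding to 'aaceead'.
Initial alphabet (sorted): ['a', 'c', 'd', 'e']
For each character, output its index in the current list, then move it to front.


MTF encoding:
'a': index 0 in ['a', 'c', 'd', 'e'] -> ['a', 'c', 'd', 'e']
'a': index 0 in ['a', 'c', 'd', 'e'] -> ['a', 'c', 'd', 'e']
'c': index 1 in ['a', 'c', 'd', 'e'] -> ['c', 'a', 'd', 'e']
'e': index 3 in ['c', 'a', 'd', 'e'] -> ['e', 'c', 'a', 'd']
'e': index 0 in ['e', 'c', 'a', 'd'] -> ['e', 'c', 'a', 'd']
'a': index 2 in ['e', 'c', 'a', 'd'] -> ['a', 'e', 'c', 'd']
'd': index 3 in ['a', 'e', 'c', 'd'] -> ['d', 'a', 'e', 'c']


Output: [0, 0, 1, 3, 0, 2, 3]


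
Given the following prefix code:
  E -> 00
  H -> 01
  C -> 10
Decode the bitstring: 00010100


Decoding step by step:
Bits 00 -> E
Bits 01 -> H
Bits 01 -> H
Bits 00 -> E


Decoded message: EHHE


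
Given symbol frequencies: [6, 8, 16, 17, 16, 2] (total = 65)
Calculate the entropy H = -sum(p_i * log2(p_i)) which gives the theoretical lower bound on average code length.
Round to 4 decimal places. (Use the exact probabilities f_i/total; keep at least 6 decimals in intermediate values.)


Per-symbol terms -p_i * log2(p_i) with p_i = f_i/65:
  p = 6/65 = 0.092308: log2(p) = -3.437405, -p*log2(p) = 0.317299
  p = 8/65 = 0.123077: log2(p) = -3.022368, -p*log2(p) = 0.371984
  p = 16/65 = 0.246154: log2(p) = -2.022368, -p*log2(p) = 0.497814
  p = 17/65 = 0.261538: log2(p) = -1.934905, -p*log2(p) = 0.506052
  p = 16/65 = 0.246154: log2(p) = -2.022368, -p*log2(p) = 0.497814
  p = 2/65 = 0.030769: log2(p) = -5.022368, -p*log2(p) = 0.154534
H = 0.317299 + 0.371984 + 0.497814 + 0.506052 + 0.497814 + 0.154534 = 2.345497

H = 2.3455 bits/symbol


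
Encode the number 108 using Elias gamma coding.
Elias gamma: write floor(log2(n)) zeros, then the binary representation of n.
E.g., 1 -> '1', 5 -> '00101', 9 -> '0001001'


num_bits = floor(log2(108)) + 1 = 7
leading_zeros = num_bits - 1 = 6
binary(108) = 1101100

Elias gamma(108) = '000000' + '1101100' = 0000001101100 (13 bits)


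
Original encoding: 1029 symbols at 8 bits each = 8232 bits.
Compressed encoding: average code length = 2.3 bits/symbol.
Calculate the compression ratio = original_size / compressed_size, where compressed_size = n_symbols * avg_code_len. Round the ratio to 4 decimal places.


original_size = n_symbols * orig_bits = 1029 * 8 = 8232 bits
compressed_size = n_symbols * avg_code_len = 1029 * 2.3 = 2366.7 bits
ratio = original_size / compressed_size = 8232 / 2366.7 = 3.4783

Compression ratio = 3.4783


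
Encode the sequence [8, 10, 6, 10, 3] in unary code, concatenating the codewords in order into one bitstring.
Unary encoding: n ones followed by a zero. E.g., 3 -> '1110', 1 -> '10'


Encode each number as n ones followed by a terminating 0:
  8 -> 111111110 (9 bits)
  10 -> 11111111110 (11 bits)
  6 -> 1111110 (7 bits)
  10 -> 11111111110 (11 bits)
  3 -> 1110 (4 bits)
Total length = 9 + 11 + 7 + 11 + 4 = 42 bits.

Unary([8, 10, 6, 10, 3]) = 111111110111111111101111110111111111101110 (42 bits)


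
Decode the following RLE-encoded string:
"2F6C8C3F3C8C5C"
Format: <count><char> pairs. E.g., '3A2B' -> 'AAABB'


Expanding each <count><char> pair:
  2F -> 'FF'
  6C -> 'CCCCCC'
  8C -> 'CCCCCCCC'
  3F -> 'FFF'
  3C -> 'CCC'
  8C -> 'CCCCCCCC'
  5C -> 'CCCCC'

Decoded = FFCCCCCCCCCCCCCCFFFCCCCCCCCCCCCCCCC


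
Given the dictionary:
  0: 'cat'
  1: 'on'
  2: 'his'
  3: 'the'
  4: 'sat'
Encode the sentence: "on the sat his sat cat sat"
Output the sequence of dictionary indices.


Look up each word in the dictionary:
  'on' -> 1
  'the' -> 3
  'sat' -> 4
  'his' -> 2
  'sat' -> 4
  'cat' -> 0
  'sat' -> 4

Encoded: [1, 3, 4, 2, 4, 0, 4]


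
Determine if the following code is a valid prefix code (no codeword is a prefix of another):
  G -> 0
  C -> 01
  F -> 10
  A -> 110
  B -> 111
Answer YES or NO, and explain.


Checking each pair (does one codeword prefix another?):
  G='0' vs C='01': prefix -- VIOLATION

NO -- this is NOT a valid prefix code. G (0) is a prefix of C (01).


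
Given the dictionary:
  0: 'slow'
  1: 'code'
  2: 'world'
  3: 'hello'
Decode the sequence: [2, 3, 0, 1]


Look up each index in the dictionary:
  2 -> 'world'
  3 -> 'hello'
  0 -> 'slow'
  1 -> 'code'

Decoded: "world hello slow code"


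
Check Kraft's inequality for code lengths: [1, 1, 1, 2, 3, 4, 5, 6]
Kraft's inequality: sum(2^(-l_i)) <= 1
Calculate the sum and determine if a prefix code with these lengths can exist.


Sum = 2^(-1) + 2^(-1) + 2^(-1) + 2^(-2) + 2^(-3) + 2^(-4) + 2^(-5) + 2^(-6)
    = 0.5 + 0.5 + 0.5 + 0.25 + 0.125 + 0.0625 + 0.03125 + 0.015625
    = 127/64 = 1.984375
Since 1.984375 > 1, Kraft's inequality is NOT satisfied.
A prefix code with these lengths CANNOT exist.

Kraft sum = 1.984375. Not satisfied.


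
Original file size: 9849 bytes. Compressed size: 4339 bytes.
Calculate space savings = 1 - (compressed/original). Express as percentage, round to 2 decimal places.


ratio = compressed/original = 4339/9849 = 0.440552
savings = 1 - ratio = 1 - 0.440552 = 0.559448
as a percentage: 0.559448 * 100 = 55.94%

Space savings = 1 - 4339/9849 = 55.94%


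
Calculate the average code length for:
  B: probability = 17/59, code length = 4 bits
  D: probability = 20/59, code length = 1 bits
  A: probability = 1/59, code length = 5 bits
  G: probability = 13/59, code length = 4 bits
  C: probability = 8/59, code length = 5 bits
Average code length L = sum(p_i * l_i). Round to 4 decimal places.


Weighted contributions p_i * l_i:
  B: (17/59) * 4 = 68/59
  D: (20/59) * 1 = 20/59
  A: (1/59) * 5 = 5/59
  G: (13/59) * 4 = 52/59
  C: (8/59) * 5 = 40/59
Sum = (68 + 20 + 5 + 52 + 40)/59 = 185/59

L = 185/59 = 3.1356 bits/symbol


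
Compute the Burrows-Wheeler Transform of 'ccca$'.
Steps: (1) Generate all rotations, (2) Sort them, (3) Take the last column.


Rotations (sorted):
  0: $ccca -> last char: a
  1: a$ccc -> last char: c
  2: ca$cc -> last char: c
  3: cca$c -> last char: c
  4: ccca$ -> last char: $


BWT = accc$


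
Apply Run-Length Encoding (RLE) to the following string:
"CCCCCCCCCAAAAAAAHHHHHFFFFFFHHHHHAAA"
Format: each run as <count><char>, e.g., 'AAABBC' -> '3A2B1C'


Scanning runs left to right:
  i=0: run of 'C' x 9 -> '9C'
  i=9: run of 'A' x 7 -> '7A'
  i=16: run of 'H' x 5 -> '5H'
  i=21: run of 'F' x 6 -> '6F'
  i=27: run of 'H' x 5 -> '5H'
  i=32: run of 'A' x 3 -> '3A'

RLE = 9C7A5H6F5H3A


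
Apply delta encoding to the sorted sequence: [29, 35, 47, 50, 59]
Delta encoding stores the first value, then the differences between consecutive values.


First value: 29
Deltas:
  35 - 29 = 6
  47 - 35 = 12
  50 - 47 = 3
  59 - 50 = 9


Delta encoded: [29, 6, 12, 3, 9]


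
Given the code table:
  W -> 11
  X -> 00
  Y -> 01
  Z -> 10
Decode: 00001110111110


Decoding:
00 -> X
00 -> X
11 -> W
10 -> Z
11 -> W
11 -> W
10 -> Z


Result: XXWZWWZ


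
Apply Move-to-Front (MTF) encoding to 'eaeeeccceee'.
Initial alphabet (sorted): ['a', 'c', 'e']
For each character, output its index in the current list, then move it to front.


MTF encoding:
'e': index 2 in ['a', 'c', 'e'] -> ['e', 'a', 'c']
'a': index 1 in ['e', 'a', 'c'] -> ['a', 'e', 'c']
'e': index 1 in ['a', 'e', 'c'] -> ['e', 'a', 'c']
'e': index 0 in ['e', 'a', 'c'] -> ['e', 'a', 'c']
'e': index 0 in ['e', 'a', 'c'] -> ['e', 'a', 'c']
'c': index 2 in ['e', 'a', 'c'] -> ['c', 'e', 'a']
'c': index 0 in ['c', 'e', 'a'] -> ['c', 'e', 'a']
'c': index 0 in ['c', 'e', 'a'] -> ['c', 'e', 'a']
'e': index 1 in ['c', 'e', 'a'] -> ['e', 'c', 'a']
'e': index 0 in ['e', 'c', 'a'] -> ['e', 'c', 'a']
'e': index 0 in ['e', 'c', 'a'] -> ['e', 'c', 'a']


Output: [2, 1, 1, 0, 0, 2, 0, 0, 1, 0, 0]


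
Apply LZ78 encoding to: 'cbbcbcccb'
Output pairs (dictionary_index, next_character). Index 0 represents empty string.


LZ78 encoding steps:
Dictionary: {0: ''}
Step 1: w='' (idx 0), next='c' -> output (0, 'c'), add 'c' as idx 1
Step 2: w='' (idx 0), next='b' -> output (0, 'b'), add 'b' as idx 2
Step 3: w='b' (idx 2), next='c' -> output (2, 'c'), add 'bc' as idx 3
Step 4: w='bc' (idx 3), next='c' -> output (3, 'c'), add 'bcc' as idx 4
Step 5: w='c' (idx 1), next='b' -> output (1, 'b'), add 'cb' as idx 5


Encoded: [(0, 'c'), (0, 'b'), (2, 'c'), (3, 'c'), (1, 'b')]


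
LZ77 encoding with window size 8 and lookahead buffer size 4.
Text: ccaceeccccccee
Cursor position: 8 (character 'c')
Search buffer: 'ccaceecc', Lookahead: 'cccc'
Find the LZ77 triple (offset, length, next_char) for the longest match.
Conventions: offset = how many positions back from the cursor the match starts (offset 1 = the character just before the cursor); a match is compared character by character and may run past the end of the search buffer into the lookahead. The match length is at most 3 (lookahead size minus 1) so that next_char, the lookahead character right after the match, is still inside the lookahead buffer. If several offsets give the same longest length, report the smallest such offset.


Try each offset into the search buffer:
  offset=1 (pos 7, char 'c'): match length 3
  offset=2 (pos 6, char 'c'): match length 3
  offset=3 (pos 5, char 'e'): match length 0
  offset=4 (pos 4, char 'e'): match length 0
  offset=5 (pos 3, char 'c'): match length 1
  offset=6 (pos 2, char 'a'): match length 0
  offset=7 (pos 1, char 'c'): match length 1
  offset=8 (pos 0, char 'c'): match length 2
Longest match has length 3, found at offsets 1, 2; take the smallest, offset 1.
next_char = character at position 8 + 3 = 11 -> 'c'

Best match: offset=1, length=3 (matching 'ccc' starting at position 7)
LZ77 triple: (1, 3, 'c')


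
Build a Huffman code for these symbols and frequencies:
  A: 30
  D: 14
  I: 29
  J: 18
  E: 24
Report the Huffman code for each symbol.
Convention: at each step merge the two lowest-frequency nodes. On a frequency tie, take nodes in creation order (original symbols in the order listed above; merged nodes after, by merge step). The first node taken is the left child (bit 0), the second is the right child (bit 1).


Huffman tree construction:
Step 1: Merge D(14) + J(18) = 32
Step 2: Merge E(24) + I(29) = 53
Step 3: Merge A(30) + (D+J)(32) = 62
Step 4: Merge (E+I)(53) + (A+(D+J))(62) = 115
Read each symbol's code off the tree from the root (left child = 0, right child = 1).

Codes:
  A: 10 (length 2)
  D: 110 (length 3)
  I: 01 (length 2)
  J: 111 (length 3)
  E: 00 (length 2)
Average code length: 262/115 = 2.2783 bits/symbol
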